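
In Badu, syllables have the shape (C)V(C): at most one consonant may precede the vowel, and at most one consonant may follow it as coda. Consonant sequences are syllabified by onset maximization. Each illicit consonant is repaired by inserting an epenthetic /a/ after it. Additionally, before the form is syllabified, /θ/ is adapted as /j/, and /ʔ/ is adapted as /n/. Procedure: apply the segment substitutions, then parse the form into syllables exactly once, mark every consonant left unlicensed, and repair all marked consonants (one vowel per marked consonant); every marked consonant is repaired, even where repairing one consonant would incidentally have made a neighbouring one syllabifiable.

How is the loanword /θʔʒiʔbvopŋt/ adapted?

janaʒinbavopŋata

Substitution: /θ/ → /j/, /ʔ/ → /n/, giving /jnʒinbvopŋt/.
The consonants /j/, /n/, /b/, /ŋ/, /t/ cannot be parsed into a legal (C)V(C) syllable (at most one coda consonant is licensed; onsets are limited to one consonant).
Inserting the epenthetic vowel yields /j/ → /ja/, /n/ → /na/, /b/ → /ba/, /ŋ/ → /ŋa/, /t/ → /ta/.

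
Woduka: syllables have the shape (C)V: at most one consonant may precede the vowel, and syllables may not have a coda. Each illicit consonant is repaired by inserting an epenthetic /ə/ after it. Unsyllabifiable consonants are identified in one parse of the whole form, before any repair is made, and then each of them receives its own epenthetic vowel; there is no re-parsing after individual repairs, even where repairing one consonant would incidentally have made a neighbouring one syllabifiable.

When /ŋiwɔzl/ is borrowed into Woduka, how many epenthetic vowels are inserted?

2

The unsyllabifiable consonants are /z/, /l/; each receives one epenthetic vowel.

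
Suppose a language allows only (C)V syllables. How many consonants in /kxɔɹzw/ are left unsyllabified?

4

The consonants /k/, /ɹ/, /z/, /w/ cannot be parsed into a legal (C)V syllable (no codas are permitted; onsets are limited to one consonant).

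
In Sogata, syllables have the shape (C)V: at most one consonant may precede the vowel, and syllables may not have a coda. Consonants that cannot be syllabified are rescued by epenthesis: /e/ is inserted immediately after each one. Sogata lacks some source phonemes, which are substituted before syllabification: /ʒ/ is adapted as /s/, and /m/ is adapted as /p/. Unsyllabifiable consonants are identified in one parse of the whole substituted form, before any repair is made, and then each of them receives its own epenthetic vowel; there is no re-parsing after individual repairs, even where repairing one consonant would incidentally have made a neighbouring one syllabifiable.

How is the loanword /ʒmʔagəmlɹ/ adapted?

Substitution: /ʒ/ → /s/, /m/ → /p/, giving /spʔagəplɹ/.
The consonants /s/, /p/, /p/, /l/, /ɹ/ cannot be parsed into a legal (C)V syllable (no codas are permitted; onsets are limited to one consonant).
Epenthesis after each stranded consonant: /s/ → /se/, /p/ → /pe/, /p/ → /pe/, /l/ → /le/, /ɹ/ → /ɹe/.

sepeʔagəpeleɹe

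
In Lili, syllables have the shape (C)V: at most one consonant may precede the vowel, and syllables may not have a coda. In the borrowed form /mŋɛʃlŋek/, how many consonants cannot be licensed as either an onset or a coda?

4

Under (C)V, the unsyllabifiable consonants are /m/, /ʃ/, /l/, /k/ (no codas are permitted; onsets are limited to one consonant).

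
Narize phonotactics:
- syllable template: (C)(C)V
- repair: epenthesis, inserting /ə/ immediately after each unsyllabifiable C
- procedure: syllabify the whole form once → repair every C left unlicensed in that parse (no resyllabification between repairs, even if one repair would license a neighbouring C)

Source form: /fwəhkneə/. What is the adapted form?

Under (C)(C)V, the unsyllabifiable consonants are /h/ (no codas are permitted; onsets may contain at most 2 consonants).
Inserting the epenthetic vowel yields /h/ → /hə/.

fwəhəkneə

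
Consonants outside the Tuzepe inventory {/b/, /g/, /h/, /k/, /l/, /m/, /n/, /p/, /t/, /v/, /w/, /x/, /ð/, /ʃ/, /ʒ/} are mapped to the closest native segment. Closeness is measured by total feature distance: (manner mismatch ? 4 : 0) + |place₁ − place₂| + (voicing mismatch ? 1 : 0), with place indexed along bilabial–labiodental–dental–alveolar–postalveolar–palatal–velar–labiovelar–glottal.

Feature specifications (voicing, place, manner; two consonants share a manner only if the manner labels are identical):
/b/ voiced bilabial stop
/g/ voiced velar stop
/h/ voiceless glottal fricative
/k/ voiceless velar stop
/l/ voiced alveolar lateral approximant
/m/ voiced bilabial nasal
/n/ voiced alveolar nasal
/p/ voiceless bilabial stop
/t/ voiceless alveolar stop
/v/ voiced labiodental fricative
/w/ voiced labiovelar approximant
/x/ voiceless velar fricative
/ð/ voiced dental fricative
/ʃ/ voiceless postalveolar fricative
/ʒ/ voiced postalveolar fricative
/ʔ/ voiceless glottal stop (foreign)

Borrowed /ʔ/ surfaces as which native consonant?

/k/ is closest: same manner (stop), place distance 2 (glottal→velar), same voicing; total 2. Next closest is /g/ at distance 3.

k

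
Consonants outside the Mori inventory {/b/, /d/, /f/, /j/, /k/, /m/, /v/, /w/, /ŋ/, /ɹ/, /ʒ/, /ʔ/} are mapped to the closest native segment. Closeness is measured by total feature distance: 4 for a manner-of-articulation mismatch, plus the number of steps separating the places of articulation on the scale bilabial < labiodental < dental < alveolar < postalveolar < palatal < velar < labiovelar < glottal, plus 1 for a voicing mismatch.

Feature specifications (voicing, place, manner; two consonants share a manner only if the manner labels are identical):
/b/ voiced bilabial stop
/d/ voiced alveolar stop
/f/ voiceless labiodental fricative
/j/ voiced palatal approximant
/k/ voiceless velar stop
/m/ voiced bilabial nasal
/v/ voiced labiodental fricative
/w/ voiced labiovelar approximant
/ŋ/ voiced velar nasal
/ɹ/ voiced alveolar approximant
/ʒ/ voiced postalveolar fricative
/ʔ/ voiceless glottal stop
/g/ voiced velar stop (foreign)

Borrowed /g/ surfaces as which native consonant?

k

/k/ is closest: same manner (stop), place distance 0 (velar→velar), voicing differs (+1); total 1. Next closest is /d/ at distance 3.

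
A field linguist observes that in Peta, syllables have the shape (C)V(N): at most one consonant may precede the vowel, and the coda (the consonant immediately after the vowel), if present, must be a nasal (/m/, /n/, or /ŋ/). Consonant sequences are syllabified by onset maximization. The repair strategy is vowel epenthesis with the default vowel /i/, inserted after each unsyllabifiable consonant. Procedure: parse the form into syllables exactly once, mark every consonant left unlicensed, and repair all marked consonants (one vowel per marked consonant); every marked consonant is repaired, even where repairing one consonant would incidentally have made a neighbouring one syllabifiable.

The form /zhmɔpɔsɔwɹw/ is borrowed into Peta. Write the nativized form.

The consonants /z/, /h/, /w/, /ɹ/, /w/ cannot be parsed into a legal (C)V(N) syllable (only a nasal (/m/, /n/, or /ŋ/) is licensed in coda position; onsets are limited to one consonant).
Each unlicensed consonant becomes the onset of a new syllable: /z/ → /zi/, /h/ → /hi/, /w/ → /wi/, /ɹ/ → /ɹi/, /w/ → /wi/.

zihimɔpɔsɔwiɹiwi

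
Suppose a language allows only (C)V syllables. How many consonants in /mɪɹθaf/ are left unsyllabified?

Syllabifying with onset maximization leaves /ɹ/, /f/ stranded (no codas are permitted; onsets are limited to one consonant).

2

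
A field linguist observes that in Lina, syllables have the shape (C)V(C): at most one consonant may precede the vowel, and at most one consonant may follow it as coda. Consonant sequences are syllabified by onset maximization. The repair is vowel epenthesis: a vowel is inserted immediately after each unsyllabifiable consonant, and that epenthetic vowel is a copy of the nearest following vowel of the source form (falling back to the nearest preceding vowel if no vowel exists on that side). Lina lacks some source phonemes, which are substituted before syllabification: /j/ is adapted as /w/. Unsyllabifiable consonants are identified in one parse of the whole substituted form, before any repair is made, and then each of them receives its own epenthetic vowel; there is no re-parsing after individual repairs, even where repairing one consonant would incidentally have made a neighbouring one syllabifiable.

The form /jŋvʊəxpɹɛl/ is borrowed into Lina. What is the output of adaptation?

Substitution: /j/ → /w/, giving /wŋvʊəxpɹɛl/.
The consonants /w/, /ŋ/, /p/ cannot be parsed into a legal (C)V(C) syllable (at most one coda consonant is licensed; onsets are limited to one consonant).
Inserting the epenthetic vowel yields /w/ → /wʊ/, /ŋ/ → /ŋʊ/, /p/ → /pɛ/.

wʊŋʊvʊəxpɛɹɛl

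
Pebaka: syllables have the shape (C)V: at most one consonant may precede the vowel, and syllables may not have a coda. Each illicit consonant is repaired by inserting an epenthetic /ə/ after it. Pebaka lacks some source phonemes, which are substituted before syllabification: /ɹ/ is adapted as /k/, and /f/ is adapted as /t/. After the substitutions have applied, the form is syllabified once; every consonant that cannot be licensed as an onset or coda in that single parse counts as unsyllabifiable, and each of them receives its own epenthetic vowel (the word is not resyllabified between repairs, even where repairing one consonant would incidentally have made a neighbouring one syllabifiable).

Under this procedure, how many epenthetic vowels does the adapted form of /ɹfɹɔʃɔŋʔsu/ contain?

After substitution the input is /ktkɔʃɔŋʔsu/.
The unsyllabifiable consonants are /k/, /t/, /ŋ/, /ʔ/; each receives one epenthetic vowel.

4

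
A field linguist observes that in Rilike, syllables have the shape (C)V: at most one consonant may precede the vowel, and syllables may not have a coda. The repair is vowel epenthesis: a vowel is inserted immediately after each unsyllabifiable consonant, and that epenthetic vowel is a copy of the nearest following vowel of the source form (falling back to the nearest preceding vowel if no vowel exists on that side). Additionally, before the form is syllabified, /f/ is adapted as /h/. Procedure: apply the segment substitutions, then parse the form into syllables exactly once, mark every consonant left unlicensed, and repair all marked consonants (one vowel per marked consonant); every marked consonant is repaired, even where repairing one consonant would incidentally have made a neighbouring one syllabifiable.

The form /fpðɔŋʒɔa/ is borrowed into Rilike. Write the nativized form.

hɔpɔðɔŋɔʒɔa

Substitution: /f/ → /h/, giving /hpðɔŋʒɔa/.
Syllabifying with onset maximization leaves /h/, /p/, /ŋ/ stranded (no codas are permitted; onsets are limited to one consonant).
Epenthesis after each stranded consonant: /h/ → /hɔ/, /p/ → /pɔ/, /ŋ/ → /ŋɔ/.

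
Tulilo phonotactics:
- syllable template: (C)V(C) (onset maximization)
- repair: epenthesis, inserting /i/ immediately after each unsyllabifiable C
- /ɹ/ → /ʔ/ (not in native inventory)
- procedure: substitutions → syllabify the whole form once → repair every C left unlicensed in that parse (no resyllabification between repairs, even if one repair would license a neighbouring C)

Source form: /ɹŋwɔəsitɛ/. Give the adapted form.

Substitution: /ɹ/ → /ʔ/, giving /ʔŋwɔəsitɛ/.
The consonants /ʔ/, /ŋ/ cannot be parsed into a legal (C)V(C) syllable (at most one coda consonant is licensed; onsets are limited to one consonant).
Epenthesis after each stranded consonant: /ʔ/ → /ʔi/, /ŋ/ → /ŋi/.

ʔiŋiwɔəsitɛ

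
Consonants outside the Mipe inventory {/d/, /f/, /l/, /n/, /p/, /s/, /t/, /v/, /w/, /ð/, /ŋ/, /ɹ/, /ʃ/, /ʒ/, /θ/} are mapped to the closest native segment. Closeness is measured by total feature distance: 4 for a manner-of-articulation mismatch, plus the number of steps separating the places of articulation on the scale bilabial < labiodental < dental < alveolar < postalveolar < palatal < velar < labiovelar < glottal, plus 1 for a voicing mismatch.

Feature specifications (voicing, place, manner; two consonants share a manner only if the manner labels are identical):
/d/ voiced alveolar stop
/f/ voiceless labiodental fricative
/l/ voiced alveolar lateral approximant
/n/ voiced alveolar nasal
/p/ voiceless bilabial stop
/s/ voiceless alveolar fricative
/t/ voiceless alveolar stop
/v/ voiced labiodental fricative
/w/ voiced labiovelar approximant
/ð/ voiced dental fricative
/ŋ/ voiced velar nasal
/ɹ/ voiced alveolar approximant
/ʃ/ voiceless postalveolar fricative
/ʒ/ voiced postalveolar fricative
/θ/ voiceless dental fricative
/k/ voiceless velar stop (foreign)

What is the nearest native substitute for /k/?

t

/t/ is closest: same manner (stop), place distance 3 (velar→alveolar), same voicing; total 3. Next closest is /d/ at distance 4.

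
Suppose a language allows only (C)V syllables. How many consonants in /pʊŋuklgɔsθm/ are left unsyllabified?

5

The consonants /k/, /l/, /s/, /θ/, /m/ cannot be parsed into a legal (C)V syllable (no codas are permitted; onsets are limited to one consonant).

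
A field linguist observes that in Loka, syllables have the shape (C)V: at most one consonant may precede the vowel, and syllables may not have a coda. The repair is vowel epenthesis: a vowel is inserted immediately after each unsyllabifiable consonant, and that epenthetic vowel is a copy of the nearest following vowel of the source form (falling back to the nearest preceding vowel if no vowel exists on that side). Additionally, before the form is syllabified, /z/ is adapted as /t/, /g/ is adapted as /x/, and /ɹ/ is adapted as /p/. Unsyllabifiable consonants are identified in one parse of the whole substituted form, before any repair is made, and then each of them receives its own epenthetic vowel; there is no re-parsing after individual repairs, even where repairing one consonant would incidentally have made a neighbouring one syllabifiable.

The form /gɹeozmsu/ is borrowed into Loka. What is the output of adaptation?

xepeotumusu

Substitution: /g/ → /x/, /ɹ/ → /p/, /z/ → /t/, giving /xpeotmsu/.
Syllabifying with onset maximization leaves /x/, /t/, /m/ stranded (no codas are permitted; onsets are limited to one consonant).
Epenthesis after each stranded consonant: /x/ → /xe/, /t/ → /tu/, /m/ → /mu/.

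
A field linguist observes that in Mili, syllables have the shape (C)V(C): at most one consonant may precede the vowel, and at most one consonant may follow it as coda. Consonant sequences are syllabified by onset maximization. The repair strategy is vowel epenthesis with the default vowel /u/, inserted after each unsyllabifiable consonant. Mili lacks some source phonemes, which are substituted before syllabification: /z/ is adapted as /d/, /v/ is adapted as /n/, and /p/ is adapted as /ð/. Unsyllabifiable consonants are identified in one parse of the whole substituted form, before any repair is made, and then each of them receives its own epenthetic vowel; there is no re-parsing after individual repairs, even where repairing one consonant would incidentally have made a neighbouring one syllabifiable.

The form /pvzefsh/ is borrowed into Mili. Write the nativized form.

Substitution: /p/ → /ð/, /v/ → /n/, /z/ → /d/, giving /ðndefsh/.
The consonants /ð/, /n/, /s/, /h/ cannot be parsed into a legal (C)V(C) syllable (at most one coda consonant is licensed; onsets are limited to one consonant).
Each unlicensed consonant becomes the onset of a new syllable: /ð/ → /ðu/, /n/ → /nu/, /s/ → /su/, /h/ → /hu/.

ðunudefsuhu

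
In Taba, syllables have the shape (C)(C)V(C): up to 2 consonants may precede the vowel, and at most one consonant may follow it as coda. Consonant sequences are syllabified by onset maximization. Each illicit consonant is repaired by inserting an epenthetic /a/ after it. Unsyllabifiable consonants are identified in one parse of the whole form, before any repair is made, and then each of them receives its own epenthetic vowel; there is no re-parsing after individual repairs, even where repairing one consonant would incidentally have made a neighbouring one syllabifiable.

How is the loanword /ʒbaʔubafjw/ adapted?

Syllabifying with onset maximization leaves /j/, /w/ stranded (at most one coda consonant is licensed; onsets may contain at most 2 consonants).
Epenthesis after each stranded consonant: /j/ → /ja/, /w/ → /wa/.

ʒbaʔubafjawa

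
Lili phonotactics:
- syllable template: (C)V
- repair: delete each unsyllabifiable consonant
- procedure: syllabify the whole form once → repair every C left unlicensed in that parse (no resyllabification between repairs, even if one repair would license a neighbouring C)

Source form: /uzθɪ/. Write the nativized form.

Under (C)V, the unsyllabifiable consonants are /z/ (no codas are permitted; onsets are limited to one consonant).
Deleting the stranded consonants removes /z/.

uθɪ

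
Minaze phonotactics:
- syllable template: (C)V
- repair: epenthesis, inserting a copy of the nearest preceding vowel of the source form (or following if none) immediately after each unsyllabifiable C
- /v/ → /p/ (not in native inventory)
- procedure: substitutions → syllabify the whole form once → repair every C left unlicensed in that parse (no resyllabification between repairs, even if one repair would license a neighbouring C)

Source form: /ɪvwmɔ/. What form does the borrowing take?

Substitution: /v/ → /p/, giving /ɪpwmɔ/.
Under (C)V, the unsyllabifiable consonants are /p/, /w/ (no codas are permitted; onsets are limited to one consonant).
Epenthesis after each stranded consonant: /p/ → /pɪ/, /w/ → /wɪ/.

ɪpɪwɪmɔ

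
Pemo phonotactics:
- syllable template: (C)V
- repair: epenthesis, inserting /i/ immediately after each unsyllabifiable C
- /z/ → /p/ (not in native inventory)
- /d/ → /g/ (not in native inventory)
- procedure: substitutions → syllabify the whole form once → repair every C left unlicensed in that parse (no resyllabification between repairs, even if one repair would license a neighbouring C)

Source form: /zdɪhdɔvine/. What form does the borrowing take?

Substitution: /z/ → /p/, /d/ → /g/, giving /pgɪhgɔvine/.
Under (C)V, the unsyllabifiable consonants are /p/, /h/ (no codas are permitted; onsets are limited to one consonant).
Epenthesis after each stranded consonant: /p/ → /pi/, /h/ → /hi/.

pigɪhigɔvine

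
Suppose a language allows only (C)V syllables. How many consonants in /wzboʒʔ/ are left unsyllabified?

4

Syllabifying with onset maximization leaves /w/, /z/, /ʒ/, /ʔ/ stranded (no codas are permitted; onsets are limited to one consonant).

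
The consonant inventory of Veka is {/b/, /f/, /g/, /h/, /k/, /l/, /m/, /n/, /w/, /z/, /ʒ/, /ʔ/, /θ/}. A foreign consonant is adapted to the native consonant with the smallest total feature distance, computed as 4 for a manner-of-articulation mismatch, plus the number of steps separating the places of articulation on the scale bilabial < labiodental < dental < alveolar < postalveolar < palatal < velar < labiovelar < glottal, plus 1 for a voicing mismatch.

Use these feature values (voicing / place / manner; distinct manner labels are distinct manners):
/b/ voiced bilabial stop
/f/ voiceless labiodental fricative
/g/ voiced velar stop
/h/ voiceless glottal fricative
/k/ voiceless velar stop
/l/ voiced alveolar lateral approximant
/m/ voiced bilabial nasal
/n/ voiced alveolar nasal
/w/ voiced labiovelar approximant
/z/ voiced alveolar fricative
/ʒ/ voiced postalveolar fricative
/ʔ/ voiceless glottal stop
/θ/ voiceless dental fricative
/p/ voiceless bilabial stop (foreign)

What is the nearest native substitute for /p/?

b

/b/ is closest: same manner (stop), place distance 0 (bilabial→bilabial), voicing differs (+1); total 1. Next closest is /f/ at distance 5.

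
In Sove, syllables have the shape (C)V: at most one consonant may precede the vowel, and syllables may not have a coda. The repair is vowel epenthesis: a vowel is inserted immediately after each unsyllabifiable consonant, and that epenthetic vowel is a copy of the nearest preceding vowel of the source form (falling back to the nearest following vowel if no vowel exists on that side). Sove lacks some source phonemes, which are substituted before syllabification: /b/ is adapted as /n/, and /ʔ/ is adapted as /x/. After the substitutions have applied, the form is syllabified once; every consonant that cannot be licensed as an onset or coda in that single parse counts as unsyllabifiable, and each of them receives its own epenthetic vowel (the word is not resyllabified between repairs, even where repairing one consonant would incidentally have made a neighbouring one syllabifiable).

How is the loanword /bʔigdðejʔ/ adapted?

nixigidiðejexe

Substitution: /b/ → /n/, /ʔ/ → /x/, giving /nxigdðejx/.
The consonants /n/, /g/, /d/, /j/, /x/ cannot be parsed into a legal (C)V syllable (no codas are permitted; onsets are limited to one consonant).
Each unlicensed consonant becomes the onset of a new syllable: /n/ → /ni/, /g/ → /gi/, /d/ → /di/, /j/ → /je/, /x/ → /xe/.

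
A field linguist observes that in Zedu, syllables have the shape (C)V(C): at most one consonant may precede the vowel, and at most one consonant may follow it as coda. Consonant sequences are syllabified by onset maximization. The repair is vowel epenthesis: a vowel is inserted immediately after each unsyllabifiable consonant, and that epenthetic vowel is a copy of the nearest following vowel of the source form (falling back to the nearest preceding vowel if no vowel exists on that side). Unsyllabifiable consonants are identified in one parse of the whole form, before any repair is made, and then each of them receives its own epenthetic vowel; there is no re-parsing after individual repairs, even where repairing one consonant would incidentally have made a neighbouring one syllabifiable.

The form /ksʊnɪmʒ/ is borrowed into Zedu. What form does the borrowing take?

Under (C)V(C), the unsyllabifiable consonants are /k/, /ʒ/ (at most one coda consonant is licensed; onsets are limited to one consonant).
Inserting the epenthetic vowel yields /k/ → /kʊ/, /ʒ/ → /ʒɪ/.

kʊsʊnɪmʒɪ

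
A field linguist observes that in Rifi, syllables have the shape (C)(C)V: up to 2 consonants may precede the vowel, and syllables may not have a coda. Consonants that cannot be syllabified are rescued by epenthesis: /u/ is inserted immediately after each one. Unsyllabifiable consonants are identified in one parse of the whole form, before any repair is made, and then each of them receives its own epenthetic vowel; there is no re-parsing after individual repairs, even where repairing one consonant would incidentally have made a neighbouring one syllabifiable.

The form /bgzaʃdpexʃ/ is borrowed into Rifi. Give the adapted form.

Under (C)(C)V, the unsyllabifiable consonants are /b/, /ʃ/, /x/, /ʃ/ (no codas are permitted; onsets may contain at most 2 consonants).
Each unlicensed consonant becomes the onset of a new syllable: /b/ → /bu/, /ʃ/ → /ʃu/, /x/ → /xu/, /ʃ/ → /ʃu/.

bugzaʃudpexuʃu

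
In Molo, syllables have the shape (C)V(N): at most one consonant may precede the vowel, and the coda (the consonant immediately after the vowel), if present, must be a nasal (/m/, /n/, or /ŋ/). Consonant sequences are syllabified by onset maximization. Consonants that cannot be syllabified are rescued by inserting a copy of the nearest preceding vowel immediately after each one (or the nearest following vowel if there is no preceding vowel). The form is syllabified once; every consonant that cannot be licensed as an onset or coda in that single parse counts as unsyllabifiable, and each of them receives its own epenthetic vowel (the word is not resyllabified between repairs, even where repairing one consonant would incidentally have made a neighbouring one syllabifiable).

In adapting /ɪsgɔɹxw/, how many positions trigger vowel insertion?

The unsyllabifiable consonants are /s/, /ɹ/, /x/, /w/; each receives one epenthetic vowel.

4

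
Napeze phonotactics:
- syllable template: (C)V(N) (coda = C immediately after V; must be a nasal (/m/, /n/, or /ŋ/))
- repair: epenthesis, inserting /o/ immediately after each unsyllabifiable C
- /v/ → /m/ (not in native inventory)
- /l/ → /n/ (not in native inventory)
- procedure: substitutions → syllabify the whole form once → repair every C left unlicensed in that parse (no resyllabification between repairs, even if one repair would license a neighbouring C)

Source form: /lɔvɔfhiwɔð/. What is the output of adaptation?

nɔmɔfohiwɔðo

Substitution: /l/ → /n/, /v/ → /m/, giving /nɔmɔfhiwɔð/.
The consonants /f/, /ð/ cannot be parsed into a legal (C)V(N) syllable (only a nasal (/m/, /n/, or /ŋ/) is licensed in coda position; onsets are limited to one consonant).
Epenthesis after each stranded consonant: /f/ → /fo/, /ð/ → /ðo/.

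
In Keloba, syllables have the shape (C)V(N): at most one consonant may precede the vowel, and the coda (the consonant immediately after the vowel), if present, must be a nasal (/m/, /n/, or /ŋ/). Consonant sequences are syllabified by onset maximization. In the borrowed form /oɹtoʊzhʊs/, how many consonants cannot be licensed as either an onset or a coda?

3

Under (C)V(N), the unsyllabifiable consonants are /ɹ/, /z/, /s/ (only a nasal (/m/, /n/, or /ŋ/) is licensed in coda position; onsets are limited to one consonant).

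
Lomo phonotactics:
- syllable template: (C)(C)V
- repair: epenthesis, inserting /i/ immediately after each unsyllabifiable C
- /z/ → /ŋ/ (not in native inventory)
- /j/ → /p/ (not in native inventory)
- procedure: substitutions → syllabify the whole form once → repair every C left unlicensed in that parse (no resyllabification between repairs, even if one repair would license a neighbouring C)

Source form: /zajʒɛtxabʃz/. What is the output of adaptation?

Substitution: /z/ → /ŋ/, /j/ → /p/, giving /ŋapʒɛtxabʃŋ/.
The consonants /b/, /ʃ/, /ŋ/ cannot be parsed into a legal (C)(C)V syllable (no codas are permitted; onsets may contain at most 2 consonants).
Each unlicensed consonant becomes the onset of a new syllable: /b/ → /bi/, /ʃ/ → /ʃi/, /ŋ/ → /ŋi/.

ŋapʒɛtxabiʃiŋi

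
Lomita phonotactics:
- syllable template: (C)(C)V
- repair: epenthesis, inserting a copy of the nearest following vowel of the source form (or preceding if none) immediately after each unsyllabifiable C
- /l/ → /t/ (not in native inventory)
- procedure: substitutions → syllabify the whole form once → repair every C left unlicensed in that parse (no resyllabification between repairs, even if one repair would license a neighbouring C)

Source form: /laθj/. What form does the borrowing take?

taθaja

Substitution: /l/ → /t/, giving /taθj/.
Under (C)(C)V, the unsyllabifiable consonants are /θ/, /j/ (no codas are permitted; onsets may contain at most 2 consonants).
Inserting the epenthetic vowel yields /θ/ → /θa/, /j/ → /ja/.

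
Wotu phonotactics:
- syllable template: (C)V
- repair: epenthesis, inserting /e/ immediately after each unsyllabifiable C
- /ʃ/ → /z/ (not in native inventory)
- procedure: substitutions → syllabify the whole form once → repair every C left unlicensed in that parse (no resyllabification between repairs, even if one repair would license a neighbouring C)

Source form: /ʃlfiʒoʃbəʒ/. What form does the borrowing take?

zelefiʒozebəʒe

Substitution: /ʃ/ → /z/, giving /zlfiʒozbəʒ/.
The consonants /z/, /l/, /z/, /ʒ/ cannot be parsed into a legal (C)V syllable (no codas are permitted; onsets are limited to one consonant).
Inserting the epenthetic vowel yields /z/ → /ze/, /l/ → /le/, /z/ → /ze/, /ʒ/ → /ʒe/.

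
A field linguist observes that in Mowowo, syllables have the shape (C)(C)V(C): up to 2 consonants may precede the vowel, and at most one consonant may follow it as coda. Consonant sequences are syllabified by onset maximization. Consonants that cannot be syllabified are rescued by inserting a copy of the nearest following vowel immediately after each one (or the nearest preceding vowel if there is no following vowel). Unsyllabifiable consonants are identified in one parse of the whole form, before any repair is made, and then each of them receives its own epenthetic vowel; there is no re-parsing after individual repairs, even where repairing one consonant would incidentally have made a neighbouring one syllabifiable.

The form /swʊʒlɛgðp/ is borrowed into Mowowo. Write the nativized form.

Under (C)(C)V(C), the unsyllabifiable consonants are /ð/, /p/ (at most one coda consonant is licensed; onsets may contain at most 2 consonants).
Epenthesis after each stranded consonant: /ð/ → /ðɛ/, /p/ → /pɛ/.

swʊʒlɛgðɛpɛ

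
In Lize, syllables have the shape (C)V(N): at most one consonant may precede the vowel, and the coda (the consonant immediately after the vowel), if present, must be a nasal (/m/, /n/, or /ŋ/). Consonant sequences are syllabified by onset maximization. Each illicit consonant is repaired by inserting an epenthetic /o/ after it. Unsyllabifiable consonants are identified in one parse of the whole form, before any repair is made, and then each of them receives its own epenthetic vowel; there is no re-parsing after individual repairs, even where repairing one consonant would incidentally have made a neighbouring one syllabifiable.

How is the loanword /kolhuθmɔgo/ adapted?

Under (C)V(N), the unsyllabifiable consonants are /l/, /θ/ (only a nasal (/m/, /n/, or /ŋ/) is licensed in coda position; onsets are limited to one consonant).
Inserting the epenthetic vowel yields /l/ → /lo/, /θ/ → /θo/.

kolohuθomɔgo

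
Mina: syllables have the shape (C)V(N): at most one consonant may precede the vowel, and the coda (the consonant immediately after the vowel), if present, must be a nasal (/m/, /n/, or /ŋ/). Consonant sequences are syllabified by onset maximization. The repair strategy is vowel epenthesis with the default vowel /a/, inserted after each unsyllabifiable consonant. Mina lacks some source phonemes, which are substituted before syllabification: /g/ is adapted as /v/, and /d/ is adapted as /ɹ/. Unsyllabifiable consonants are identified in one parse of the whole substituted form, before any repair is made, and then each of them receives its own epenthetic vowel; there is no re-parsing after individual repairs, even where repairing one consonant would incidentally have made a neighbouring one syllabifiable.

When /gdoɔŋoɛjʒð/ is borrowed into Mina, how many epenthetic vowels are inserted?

After substitution the input is /vɹoɔŋoɛjʒð/.
The unsyllabifiable consonants are /v/, /j/, /ʒ/, /ð/; each receives one epenthetic vowel.

4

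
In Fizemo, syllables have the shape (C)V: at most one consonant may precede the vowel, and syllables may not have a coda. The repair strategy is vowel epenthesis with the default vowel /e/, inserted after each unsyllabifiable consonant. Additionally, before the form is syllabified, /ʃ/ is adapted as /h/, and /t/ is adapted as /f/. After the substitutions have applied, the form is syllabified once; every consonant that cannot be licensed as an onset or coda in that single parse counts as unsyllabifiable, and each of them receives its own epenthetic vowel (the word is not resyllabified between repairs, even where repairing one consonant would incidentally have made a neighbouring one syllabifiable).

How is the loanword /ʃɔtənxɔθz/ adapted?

Substitution: /ʃ/ → /h/, /t/ → /f/, giving /hɔfənxɔθz/.
Under (C)V, the unsyllabifiable consonants are /n/, /θ/, /z/ (no codas are permitted; onsets are limited to one consonant).
Inserting the epenthetic vowel yields /n/ → /ne/, /θ/ → /θe/, /z/ → /ze/.

hɔfənexɔθeze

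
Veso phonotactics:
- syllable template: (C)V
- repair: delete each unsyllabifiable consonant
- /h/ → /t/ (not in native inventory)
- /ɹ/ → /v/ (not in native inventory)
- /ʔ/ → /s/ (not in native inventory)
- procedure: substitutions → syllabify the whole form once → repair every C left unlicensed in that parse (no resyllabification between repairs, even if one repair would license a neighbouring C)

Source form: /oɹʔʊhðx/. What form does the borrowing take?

Substitution: /ɹ/ → /v/, /ʔ/ → /s/, /h/ → /t/, giving /ovsʊtðx/.
Under (C)V, the unsyllabifiable consonants are /v/, /t/, /ð/, /x/ (no codas are permitted; onsets are limited to one consonant).
Each unlicensed consonant is deleted: /v/, /t/, /ð/, /x/.

osʊ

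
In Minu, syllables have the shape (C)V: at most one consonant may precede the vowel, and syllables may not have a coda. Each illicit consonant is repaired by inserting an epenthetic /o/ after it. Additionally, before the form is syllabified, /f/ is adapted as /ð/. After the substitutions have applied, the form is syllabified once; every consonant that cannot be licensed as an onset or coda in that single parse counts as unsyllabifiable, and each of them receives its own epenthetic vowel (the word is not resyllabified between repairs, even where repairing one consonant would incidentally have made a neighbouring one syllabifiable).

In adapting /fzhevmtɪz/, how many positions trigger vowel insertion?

After substitution the input is /ðzhevmtɪz/.
The unsyllabifiable consonants are /ð/, /z/, /v/, /m/, /z/; each receives one epenthetic vowel.

5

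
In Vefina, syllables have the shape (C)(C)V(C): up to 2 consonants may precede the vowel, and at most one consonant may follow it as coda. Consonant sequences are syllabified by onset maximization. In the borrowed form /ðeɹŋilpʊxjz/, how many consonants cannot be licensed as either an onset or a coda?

2

Under (C)(C)V(C), the unsyllabifiable consonants are /j/, /z/ (at most one coda consonant is licensed; onsets may contain at most 2 consonants).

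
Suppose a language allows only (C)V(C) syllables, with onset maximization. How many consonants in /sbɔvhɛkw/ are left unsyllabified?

The consonants /s/, /w/ cannot be parsed into a legal (C)V(C) syllable (at most one coda consonant is licensed; onsets are limited to one consonant).

2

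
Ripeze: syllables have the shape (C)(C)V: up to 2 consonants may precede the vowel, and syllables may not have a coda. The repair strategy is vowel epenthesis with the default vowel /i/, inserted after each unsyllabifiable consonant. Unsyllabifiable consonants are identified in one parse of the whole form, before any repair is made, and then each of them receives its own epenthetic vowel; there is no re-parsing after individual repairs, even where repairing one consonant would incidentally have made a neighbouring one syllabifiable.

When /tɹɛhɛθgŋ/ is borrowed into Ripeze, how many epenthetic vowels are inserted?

The unsyllabifiable consonants are /θ/, /g/, /ŋ/; each receives one epenthetic vowel.

3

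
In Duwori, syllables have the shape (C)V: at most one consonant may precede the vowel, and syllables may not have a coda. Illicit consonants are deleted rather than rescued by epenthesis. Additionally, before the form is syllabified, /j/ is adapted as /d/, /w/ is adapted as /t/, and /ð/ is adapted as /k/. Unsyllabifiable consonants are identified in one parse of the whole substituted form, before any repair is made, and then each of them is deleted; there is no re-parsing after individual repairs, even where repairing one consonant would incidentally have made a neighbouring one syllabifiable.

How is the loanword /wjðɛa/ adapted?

Substitution: /w/ → /t/, /j/ → /d/, /ð/ → /k/, giving /tdkɛa/.
Syllabifying with onset maximization leaves /t/, /d/ stranded (no codas are permitted; onsets are limited to one consonant).
Deletion applies to /t/, /d/.

kɛa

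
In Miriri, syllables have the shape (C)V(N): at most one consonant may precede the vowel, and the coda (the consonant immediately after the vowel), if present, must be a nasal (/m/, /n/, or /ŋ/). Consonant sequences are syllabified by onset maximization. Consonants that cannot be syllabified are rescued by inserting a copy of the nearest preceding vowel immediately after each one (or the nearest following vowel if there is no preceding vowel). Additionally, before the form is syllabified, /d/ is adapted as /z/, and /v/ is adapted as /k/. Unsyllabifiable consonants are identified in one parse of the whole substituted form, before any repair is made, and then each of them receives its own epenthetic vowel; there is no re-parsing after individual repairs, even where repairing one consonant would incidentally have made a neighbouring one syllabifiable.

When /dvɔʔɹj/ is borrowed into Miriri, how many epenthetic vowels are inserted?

4

After substitution the input is /zkɔʔɹj/.
The unsyllabifiable consonants are /z/, /ʔ/, /ɹ/, /j/; each receives one epenthetic vowel.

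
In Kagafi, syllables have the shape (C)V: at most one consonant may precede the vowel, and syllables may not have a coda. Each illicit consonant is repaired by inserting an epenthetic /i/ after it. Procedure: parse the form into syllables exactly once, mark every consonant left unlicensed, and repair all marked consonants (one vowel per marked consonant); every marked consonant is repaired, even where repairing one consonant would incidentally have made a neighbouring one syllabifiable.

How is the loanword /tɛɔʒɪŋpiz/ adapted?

Syllabifying with onset maximization leaves /ŋ/, /z/ stranded (no codas are permitted; onsets are limited to one consonant).
Each unlicensed consonant becomes the onset of a new syllable: /ŋ/ → /ŋi/, /z/ → /zi/.

tɛɔʒɪŋipizi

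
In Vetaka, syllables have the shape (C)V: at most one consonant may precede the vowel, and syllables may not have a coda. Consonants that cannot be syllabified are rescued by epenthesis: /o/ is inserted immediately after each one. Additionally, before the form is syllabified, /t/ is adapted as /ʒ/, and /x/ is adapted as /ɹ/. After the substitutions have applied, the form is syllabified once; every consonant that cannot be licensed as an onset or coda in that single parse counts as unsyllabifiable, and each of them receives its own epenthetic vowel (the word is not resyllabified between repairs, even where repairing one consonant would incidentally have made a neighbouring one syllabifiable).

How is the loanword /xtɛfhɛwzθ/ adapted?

ɹoʒɛfohɛwozoθo

Substitution: /x/ → /ɹ/, /t/ → /ʒ/, giving /ɹʒɛfhɛwzθ/.
Syllabifying with onset maximization leaves /ɹ/, /f/, /w/, /z/, /θ/ stranded (no codas are permitted; onsets are limited to one consonant).
Epenthesis after each stranded consonant: /ɹ/ → /ɹo/, /f/ → /fo/, /w/ → /wo/, /z/ → /zo/, /θ/ → /θo/.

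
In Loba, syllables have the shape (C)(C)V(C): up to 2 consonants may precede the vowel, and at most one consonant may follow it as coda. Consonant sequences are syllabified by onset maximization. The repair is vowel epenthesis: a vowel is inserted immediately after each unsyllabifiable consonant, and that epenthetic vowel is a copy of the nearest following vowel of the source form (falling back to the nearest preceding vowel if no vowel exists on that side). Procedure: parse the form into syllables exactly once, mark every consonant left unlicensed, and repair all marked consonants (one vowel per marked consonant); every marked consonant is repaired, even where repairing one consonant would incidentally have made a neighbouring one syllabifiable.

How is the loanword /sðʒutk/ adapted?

Syllabifying with onset maximization leaves /s/, /k/ stranded (at most one coda consonant is licensed; onsets may contain at most 2 consonants).
Inserting the epenthetic vowel yields /s/ → /su/, /k/ → /ku/.

suðʒutku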